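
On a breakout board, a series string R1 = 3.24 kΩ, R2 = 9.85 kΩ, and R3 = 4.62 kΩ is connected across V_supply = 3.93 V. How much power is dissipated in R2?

The common current is I = 3.93/17.71 = 0.2219 mA.
V(R2) = I·R = 2.186 V; P = V·I = 2.186 × 0.2219 = 0.4850 mW.

P ≈ 0.485 mW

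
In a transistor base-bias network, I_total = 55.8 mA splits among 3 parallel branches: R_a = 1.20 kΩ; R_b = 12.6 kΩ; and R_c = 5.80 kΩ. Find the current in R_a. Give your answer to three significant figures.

I ≈ 42.9 mA

Total conductance ΣG = 1/1.20 + 1/12.6 + 1/5.80 = 1.085 (units of 1/kΩ).
By the current-divider rule, I = I_total · G_k/ΣG = 55.8 × 0.7680 = 42.85 mA.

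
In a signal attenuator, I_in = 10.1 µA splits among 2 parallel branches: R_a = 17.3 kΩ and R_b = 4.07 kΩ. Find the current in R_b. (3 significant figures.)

I ≈ 8.18 µA

With just two branches, the current splits inversely with resistance.
So I = 10.1 × 17.3/21.37 = 8.176 µA.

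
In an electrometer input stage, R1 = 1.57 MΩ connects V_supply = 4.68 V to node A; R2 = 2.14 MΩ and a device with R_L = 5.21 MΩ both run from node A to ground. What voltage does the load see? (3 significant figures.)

First combine the lower leg with the load: R2 ‖ R_L = 1.517 MΩ.
Then V_out = V_supply · R2'/(R1 + R2') = 4.68 × 1.517/3.087 = 2.300 V.

V_out ≈ 2.30 V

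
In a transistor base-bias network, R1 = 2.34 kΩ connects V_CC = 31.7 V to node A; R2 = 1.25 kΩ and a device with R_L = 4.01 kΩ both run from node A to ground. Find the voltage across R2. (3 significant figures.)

The load sits in parallel with R2, giving an effective lower resistance R2' = R2·R_L/(R2+R_L) = 0.9529 kΩ.
Now apply the divider: V_out = 31.7 × 0.2894 = 9.174 V.

V_out ≈ 9.17 V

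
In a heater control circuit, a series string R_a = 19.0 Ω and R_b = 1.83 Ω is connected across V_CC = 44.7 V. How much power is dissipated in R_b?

P ≈ 8.43 W

The common current is I = 44.7/20.83 = 2.146 A.
P = I²R = 4.605 × 1.83 = 8.427 W.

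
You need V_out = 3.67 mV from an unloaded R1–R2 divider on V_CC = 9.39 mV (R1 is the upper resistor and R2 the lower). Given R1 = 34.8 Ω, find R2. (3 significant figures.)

V_out/V_CC = R2/(R1+R2) = 0.3908.
So R2 = R1 · V_out/(V_CC − V_out) = 34.8 × 3.67/(9.39 − 3.67) = 34.8 × 0.6416 = 22.33 Ω.

R2 ≈ 22.3 Ω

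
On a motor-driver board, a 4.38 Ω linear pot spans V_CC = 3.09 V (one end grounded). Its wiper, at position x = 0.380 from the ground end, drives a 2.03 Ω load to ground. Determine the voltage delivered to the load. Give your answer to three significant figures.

V_out ≈ 0.778 V

Lower segment x·R_p = 1.664 Ω; upper segment (1−x)·R_p = 2.716 Ω.
Lower segment in parallel with the load: 1.664 ‖ 2.03 = 0.9146 Ω.
Loaded-divider output: V_out = 3.09 × 0.2519 = 0.7785 V.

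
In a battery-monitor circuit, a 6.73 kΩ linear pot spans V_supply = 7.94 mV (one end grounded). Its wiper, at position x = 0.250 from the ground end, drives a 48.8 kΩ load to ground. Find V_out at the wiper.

V_out ≈ 1.93 mV

Lower segment x·R_p = 1.683 kΩ; upper segment (1−x)·R_p = 5.048 kΩ.
R_L loads the lower segment: effective lower R = 1.626 kΩ.
Then V_out = V_supply · 1.626/(5.048 + 1.626) = 1.935 mV.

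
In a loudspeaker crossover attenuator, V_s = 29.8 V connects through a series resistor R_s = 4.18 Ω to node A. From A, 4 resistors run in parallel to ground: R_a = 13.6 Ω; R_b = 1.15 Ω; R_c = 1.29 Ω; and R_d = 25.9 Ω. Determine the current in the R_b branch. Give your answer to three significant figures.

Parallel bank: R_p = 1/(1/13.6 + 1/1.15 + 1/1.29 + 1/25.9) = 0.5692 Ω.
V_A by voltage divider: V_A = 29.8 × 0.5692/(4.18 + 0.5692) = 3.571 V.
Branch current I = V_A/R_b = 3.571/1.15 = 3.106 A.

I ≈ 3.11 A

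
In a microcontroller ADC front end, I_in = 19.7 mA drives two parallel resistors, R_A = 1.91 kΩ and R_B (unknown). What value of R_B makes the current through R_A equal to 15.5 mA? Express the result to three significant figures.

Two-branch current divider: I_A = I_in · R_B/(R_A + R_B).
With f = 0.7868, R_B = R_A · f/(1−f) = 1.91 × 3.690 = 7.049 kΩ.

R_B ≈ 7.05 kΩ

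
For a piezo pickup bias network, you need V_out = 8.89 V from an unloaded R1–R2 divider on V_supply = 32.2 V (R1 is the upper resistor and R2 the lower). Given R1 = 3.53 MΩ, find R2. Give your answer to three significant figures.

R2 ≈ 1.35 MΩ

Required fraction k = V_out/V_supply = 0.2761.
So R2 = R1 · V_out/(V_supply − V_out) = 3.53 × 8.89/(32.2 − 8.89) = 3.53 × 0.3814 = 1.346 MΩ.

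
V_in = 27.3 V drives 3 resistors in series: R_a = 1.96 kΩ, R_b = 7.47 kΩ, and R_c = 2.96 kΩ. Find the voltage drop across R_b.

Total series resistance ΣR = 1.96 + 7.47 + 2.96 = 12.39 kΩ.
By the voltage-divider rule, V = 27.3 × 7.470/12.39 = 16.46 V.

V ≈ 16.5 V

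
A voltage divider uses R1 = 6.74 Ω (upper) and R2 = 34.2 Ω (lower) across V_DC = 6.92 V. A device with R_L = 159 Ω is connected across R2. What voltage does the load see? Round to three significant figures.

V_out ≈ 5.58 V

The load sits in parallel with R2, giving an effective lower resistance R2' = R2·R_L/(R2+R_L) = 28.15 Ω.
Now apply the divider: V_out = 6.92 × 0.8068 = 5.583 V.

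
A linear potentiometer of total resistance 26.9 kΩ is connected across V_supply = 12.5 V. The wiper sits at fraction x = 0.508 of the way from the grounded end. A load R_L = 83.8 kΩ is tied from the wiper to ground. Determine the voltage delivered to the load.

V_out ≈ 5.88 V

Lower segment x·R_p = 13.67 kΩ; upper segment (1−x)·R_p = 13.23 kΩ.
R_L loads the lower segment: effective lower R = 11.75 kΩ.
V_out = 12.5 × 11.75/(13.23 + 11.75) = 5.878 V.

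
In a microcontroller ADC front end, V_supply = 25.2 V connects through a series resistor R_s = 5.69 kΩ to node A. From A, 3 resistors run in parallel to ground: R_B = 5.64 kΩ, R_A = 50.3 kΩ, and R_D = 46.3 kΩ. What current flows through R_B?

I ≈ 1.99 mA

Equivalent of the parallel group: R_p = 4.571 kΩ.
Node voltage V_A = V_supply · R_p/(R_s + R_p) = 25.2 × 0.4455 = 11.23 V.
I(R_B) = V_A / R_B = 11.23/5.64 = 1.990 mA.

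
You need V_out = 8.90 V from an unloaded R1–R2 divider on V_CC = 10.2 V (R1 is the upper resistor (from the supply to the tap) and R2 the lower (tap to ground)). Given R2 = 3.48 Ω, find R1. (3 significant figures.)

V_out/V_CC = R2/(R1+R2) = 0.8725.
Rearranging, R1 = R2·(1−k)/k = 3.48 × 0.1461 = 0.5083 Ω.

R1 ≈ 0.508 Ω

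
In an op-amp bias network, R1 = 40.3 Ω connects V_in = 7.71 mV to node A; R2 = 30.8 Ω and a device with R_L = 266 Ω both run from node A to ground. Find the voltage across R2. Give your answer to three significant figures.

V_out ≈ 3.13 mV

R2 ‖ R_L = (30.8 × 266)/(30.8 + 266) = 27.60 Ω.
Voltage divider with the loaded lower leg: V_out = 7.71 × 27.60/(40.3 + 27.60) = 7.71 × 0.4065 = 3.134 mV.
(Unloaded it would be 3.34 mV; the load pulls it down.)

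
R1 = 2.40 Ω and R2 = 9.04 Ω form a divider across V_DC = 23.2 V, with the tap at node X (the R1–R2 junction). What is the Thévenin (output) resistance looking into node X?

Zeroing V_DC shorts the top of R1 to ground, so R_th = R1 ‖ R2 = 1.897 Ω.

R_th ≈ 1.90 Ω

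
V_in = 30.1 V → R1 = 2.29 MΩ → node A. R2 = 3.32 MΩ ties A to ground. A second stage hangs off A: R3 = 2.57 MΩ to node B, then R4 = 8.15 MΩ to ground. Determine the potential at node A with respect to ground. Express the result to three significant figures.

The second stage (R3 + R4 = 10.72 MΩ) loads node A in parallel with R2.
Effective lower resistance at A: R2 ‖ 10.72 = 2.535 MΩ.
V_A = 30.1 × 2.535/(2.29 + 2.535) = 15.81 V.

V_A ≈ 15.8 V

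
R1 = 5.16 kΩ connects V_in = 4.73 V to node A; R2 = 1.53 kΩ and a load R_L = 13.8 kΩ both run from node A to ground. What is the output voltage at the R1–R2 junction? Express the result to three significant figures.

V_out ≈ 0.997 V

First combine the lower leg with the load: R2 ‖ R_L = 1.377 kΩ.
Voltage divider with the loaded lower leg: V_out = 4.73 × 1.377/(5.16 + 1.377) = 4.73 × 0.2107 = 0.9965 V.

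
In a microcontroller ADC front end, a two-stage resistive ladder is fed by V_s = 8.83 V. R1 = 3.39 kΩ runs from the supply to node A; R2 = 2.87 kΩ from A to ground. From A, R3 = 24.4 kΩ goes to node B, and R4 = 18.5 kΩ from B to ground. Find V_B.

Node A sees R2 in parallel with the series input of stage 2, R3 + R4 = 42.90 kΩ.
R2 ‖ (R3+R4) = 2.690 kΩ.
So V_A = 8.83 × 0.4424 = 3.907 V.
Stage 2 is unloaded, so V_B = V_A · R4/(R3+R4) = 3.907 × 18.5/42.90 = 1.685 V.

V_B ≈ 1.68 V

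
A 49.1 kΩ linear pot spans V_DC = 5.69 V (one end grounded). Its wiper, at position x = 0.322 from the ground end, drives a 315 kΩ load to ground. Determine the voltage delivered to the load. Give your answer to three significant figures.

The pot divides into 33.29 kΩ above the wiper and 15.81 kΩ below.
Lower segment in parallel with the load: 15.81 ‖ 315 = 15.05 kΩ.
Loaded-divider output: V_out = 5.69 × 0.3114 = 1.772 V.
(Unloaded: V_out = x·V_DC = 1.83 V.)

V_out ≈ 1.77 V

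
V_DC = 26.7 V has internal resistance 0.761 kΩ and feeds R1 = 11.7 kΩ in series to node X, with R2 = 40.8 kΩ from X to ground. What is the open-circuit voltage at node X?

V_th ≈ 20.5 V

R1' = 0.761 + 11.7 = 12.46 kΩ (source resistance + R1).
V_th is the unloaded tap voltage: V_DC · R2/(R1'+R2) = 26.7 × 0.7660 = 20.45 V.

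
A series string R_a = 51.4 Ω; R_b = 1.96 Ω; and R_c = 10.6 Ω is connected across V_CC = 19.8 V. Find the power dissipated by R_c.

P ≈ 1.02 W

The common current is I = 19.8/63.96 = 0.3096 A.
P = I²R = 0.09583 × 10.6 = 1.016 W.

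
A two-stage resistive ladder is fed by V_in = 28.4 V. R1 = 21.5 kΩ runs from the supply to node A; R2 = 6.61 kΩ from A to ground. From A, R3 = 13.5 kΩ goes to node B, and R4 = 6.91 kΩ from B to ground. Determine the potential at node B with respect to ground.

Node A sees R2 in parallel with the series input of stage 2, R3 + R4 = 20.41 kΩ.
R2 ‖ (R3+R4) = 4.993 kΩ.
V_A = 28.4 × 4.993/(21.5 + 4.993) = 5.352 V.
Then the unloaded second divider: V_B = V_A × R4/(R3+R4) = 5.352 × 0.3386 = 1.812 V.

V_B ≈ 1.81 V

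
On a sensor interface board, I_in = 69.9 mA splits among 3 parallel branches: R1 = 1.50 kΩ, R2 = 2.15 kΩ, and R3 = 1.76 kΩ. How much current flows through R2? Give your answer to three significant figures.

I ≈ 19.1 mA

Total conductance ΣG = 1/1.50 + 1/2.15 + 1/1.76 = 1.700 (units of 1/kΩ).
Current divider: I(R2) = I_in · G_k/ΣG = 69.9 × (0.4651/1.700) = 69.9 × 0.2736 = 19.12 mA.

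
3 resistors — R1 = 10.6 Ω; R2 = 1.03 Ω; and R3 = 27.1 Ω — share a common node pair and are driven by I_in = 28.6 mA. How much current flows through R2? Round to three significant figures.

I ≈ 25.2 mA

Total conductance ΣG = 1/10.6 + 1/1.03 + 1/27.1 = 1.102 (units of 1/Ω).
Current divider: I(R2) = I_in · G_k/ΣG = 28.6 × (0.9709/1.102) = 28.6 × 0.8809 = 25.19 mA.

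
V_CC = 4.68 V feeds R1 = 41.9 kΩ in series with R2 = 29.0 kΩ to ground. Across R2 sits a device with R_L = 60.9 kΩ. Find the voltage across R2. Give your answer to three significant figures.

R2 ‖ R_L = (29.0 × 60.9)/(29.0 + 60.9) = 19.65 kΩ.
Voltage divider with the loaded lower leg: V_out = 4.68 × 19.65/(41.9 + 19.65) = 4.68 × 0.3192 = 1.494 V.

V_out ≈ 1.49 V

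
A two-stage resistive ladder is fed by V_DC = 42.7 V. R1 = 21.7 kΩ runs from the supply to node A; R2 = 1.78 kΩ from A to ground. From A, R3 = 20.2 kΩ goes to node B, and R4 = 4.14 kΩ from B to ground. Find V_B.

V_B ≈ 0.516 V

The second stage (R3 + R4 = 24.34 kΩ) loads node A in parallel with R2.
Effective lower resistance at A: R2 ‖ 24.34 = 1.659 kΩ.
So V_A = 42.7 × 0.07101 = 3.032 V.
Then the unloaded second divider: V_B = V_A × R4/(R3+R4) = 3.032 × 0.1701 = 0.5157 V.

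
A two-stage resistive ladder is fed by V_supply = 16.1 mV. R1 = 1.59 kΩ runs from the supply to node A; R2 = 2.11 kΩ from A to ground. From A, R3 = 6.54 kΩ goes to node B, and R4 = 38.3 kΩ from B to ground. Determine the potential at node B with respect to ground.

V_B ≈ 7.69 mV

Node A sees R2 in parallel with the series input of stage 2, R3 + R4 = 44.84 kΩ.
Effective lower resistance at A: R2 ‖ 44.84 = 2.015 kΩ.
So V_A = 16.1 × 0.5590 = 8.999 mV.
Then the unloaded second divider: V_B = V_A × R4/(R3+R4) = 8.999 × 0.8541 = 7.687 mV.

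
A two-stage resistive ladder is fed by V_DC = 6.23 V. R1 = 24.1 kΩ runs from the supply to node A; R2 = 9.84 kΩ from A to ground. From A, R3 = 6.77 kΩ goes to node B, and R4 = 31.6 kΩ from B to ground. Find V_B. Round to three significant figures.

Node A sees R2 in parallel with the series input of stage 2, R3 + R4 = 38.37 kΩ.
R2 ‖ (R3+R4) = 7.832 kΩ.
So V_A = 6.23 × 0.2453 = 1.528 V.
V_B = V_A × 0.8236 = 1.258 V.

V_B ≈ 1.26 V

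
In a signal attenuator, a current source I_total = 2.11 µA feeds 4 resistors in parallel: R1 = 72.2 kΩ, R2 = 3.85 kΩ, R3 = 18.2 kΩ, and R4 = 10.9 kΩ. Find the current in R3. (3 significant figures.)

I ≈ 0.276 µA

ΣG = 1/72.2 + 1/3.85 + 1/18.2 + 1/10.9 = 0.4203.
By the current-divider rule, I = I_total · G_k/ΣG = 2.11 × 0.1307 = 0.2759 µA.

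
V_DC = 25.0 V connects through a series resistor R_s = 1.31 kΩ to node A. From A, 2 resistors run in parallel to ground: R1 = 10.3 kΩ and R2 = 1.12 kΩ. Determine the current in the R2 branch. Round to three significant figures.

I ≈ 9.72 mA

Parallel bank: R_p = 1/(1/10.3 + 1/1.12) = 1.010 kΩ.
V_A = 25.0 × 1.010/2.320 = 10.88 V.
I(R2) = V_A / R2 = 10.88/1.12 = 9.718 mA.
(Check via current divider: I_total = 10.78 mA; share G_k/ΣG = 0.9019 → same result.)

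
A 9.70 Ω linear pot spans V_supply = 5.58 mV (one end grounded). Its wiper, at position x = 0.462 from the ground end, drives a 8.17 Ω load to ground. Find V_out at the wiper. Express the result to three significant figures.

V_out ≈ 1.99 mV

The pot divides into 5.219 Ω above the wiper and 4.481 Ω below.
R_L loads the lower segment: effective lower R = 2.894 Ω.
Then V_out = V_supply · 2.894/(5.219 + 2.894) = 1.991 mV.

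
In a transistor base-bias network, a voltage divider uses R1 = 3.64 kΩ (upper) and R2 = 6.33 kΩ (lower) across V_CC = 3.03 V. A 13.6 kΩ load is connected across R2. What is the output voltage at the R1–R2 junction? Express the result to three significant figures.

V_out ≈ 1.64 V

The load sits in parallel with R2, giving an effective lower resistance R2' = R2·R_L/(R2+R_L) = 4.320 kΩ.
Then V_out = V_CC · R2'/(R1 + R2') = 3.03 × 4.320/7.960 = 1.644 V.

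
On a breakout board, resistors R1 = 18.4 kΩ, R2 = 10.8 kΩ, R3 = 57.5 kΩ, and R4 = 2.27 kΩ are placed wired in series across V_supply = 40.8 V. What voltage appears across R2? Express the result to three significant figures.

ΣR = 18.4 + 10.8 + 57.5 + 2.27 = 88.97 kΩ.
Voltage divider: V = V_supply · (10.80 / 88.97) = 40.8 × 0.1214 = 4.953 V.

V ≈ 4.95 V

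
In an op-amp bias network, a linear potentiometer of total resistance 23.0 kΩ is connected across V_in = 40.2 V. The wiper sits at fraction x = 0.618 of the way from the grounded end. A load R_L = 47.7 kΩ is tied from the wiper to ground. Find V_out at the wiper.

Lower segment x·R_p = 14.21 kΩ; upper segment (1−x)·R_p = 8.786 kΩ.
(x·R_p) ‖ R_L = 10.95 kΩ.
Loaded-divider output: V_out = 40.2 × 0.5548 = 22.30 V.

V_out ≈ 22.3 V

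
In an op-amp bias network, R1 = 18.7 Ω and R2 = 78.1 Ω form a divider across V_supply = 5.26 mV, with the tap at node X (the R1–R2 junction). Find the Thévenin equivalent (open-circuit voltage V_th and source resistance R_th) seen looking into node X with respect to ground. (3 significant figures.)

V_th ≈ 4.24 mV, R_th ≈ 15.1 Ω

With X open, the divider is unloaded: V_th = 5.26 × 78.1/96.80 = 4.244 mV.
Zeroing V_supply shorts the top of R1 to ground, so R_th = R1 ‖ R2 = 15.09 Ω.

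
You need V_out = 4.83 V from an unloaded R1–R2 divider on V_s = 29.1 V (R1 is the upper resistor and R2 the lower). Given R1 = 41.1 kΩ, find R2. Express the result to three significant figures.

R2 ≈ 8.18 kΩ

Required fraction k = V_out/V_s = 0.1660.
So R2 = R1 · V_out/(V_s − V_out) = 41.1 × 4.83/(29.1 − 4.83) = 41.1 × 0.1990 = 8.179 kΩ.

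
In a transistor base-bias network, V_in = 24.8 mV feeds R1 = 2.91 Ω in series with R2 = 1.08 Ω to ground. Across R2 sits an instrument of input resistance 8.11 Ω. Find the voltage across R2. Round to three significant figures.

V_out ≈ 6.12 mV

The load sits in parallel with R2, giving an effective lower resistance R2' = R2·R_L/(R2+R_L) = 0.9531 Ω.
Then V_out = V_in · R2'/(R1 + R2') = 24.8 × 0.9531/3.863 = 6.119 mV.
(Unloaded it would be 6.71 mV; the load pulls it down.)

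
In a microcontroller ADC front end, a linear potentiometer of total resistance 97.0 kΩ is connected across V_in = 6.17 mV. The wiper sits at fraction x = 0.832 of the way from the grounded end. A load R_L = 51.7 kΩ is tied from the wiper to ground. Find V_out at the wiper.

V_out ≈ 4.07 mV

Split the track: R_lower = x·R_p = 80.70 kΩ, R_upper = (1−x)·R_p = 16.30 kΩ.
R_L loads the lower segment: effective lower R = 31.51 kΩ.
Loaded-divider output: V_out = 6.17 × 0.6591 = 4.067 mV.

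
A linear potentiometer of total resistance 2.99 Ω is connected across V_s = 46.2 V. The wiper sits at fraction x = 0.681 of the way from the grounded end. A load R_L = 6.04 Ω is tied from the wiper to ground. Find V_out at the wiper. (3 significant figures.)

Lower segment x·R_p = 2.036 Ω; upper segment (1−x)·R_p = 0.9538 Ω.
(x·R_p) ‖ R_L = 1.523 Ω.
Loaded-divider output: V_out = 46.2 × 0.6149 = 28.41 V.

V_out ≈ 28.4 V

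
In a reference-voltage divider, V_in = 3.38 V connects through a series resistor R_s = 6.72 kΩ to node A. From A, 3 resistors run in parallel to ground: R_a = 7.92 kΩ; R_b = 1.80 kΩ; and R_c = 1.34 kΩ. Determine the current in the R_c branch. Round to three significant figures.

Parallel bank: R_p = 1/(1/7.92 + 1/1.80 + 1/1.34) = 0.7002 kΩ.
V_A = 3.38 × 0.7002/7.420 = 0.3190 V.
I(R_c) = V_A / R_c = 0.3190/1.34 = 0.2380 mA.

I ≈ 0.238 mA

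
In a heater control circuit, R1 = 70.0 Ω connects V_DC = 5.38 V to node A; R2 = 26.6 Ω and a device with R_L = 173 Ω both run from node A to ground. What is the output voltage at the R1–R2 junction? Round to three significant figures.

V_out ≈ 1.33 V

The load sits in parallel with R2, giving an effective lower resistance R2' = R2·R_L/(R2+R_L) = 23.06 Ω.
Voltage divider with the loaded lower leg: V_out = 5.38 × 23.06/(70.0 + 23.06) = 5.38 × 0.2478 = 1.333 V.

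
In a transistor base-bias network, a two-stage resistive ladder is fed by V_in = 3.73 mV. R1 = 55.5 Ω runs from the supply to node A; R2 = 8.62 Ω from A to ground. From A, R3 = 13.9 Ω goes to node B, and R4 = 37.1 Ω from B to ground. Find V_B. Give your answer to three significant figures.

V_B ≈ 0.318 mV

Node A sees R2 in parallel with the series input of stage 2, R3 + R4 = 51.00 Ω.
R2 ‖ (R3+R4) = 7.374 Ω.
So V_A = 3.73 × 0.1173 = 0.4374 mV.
Stage 2 is unloaded, so V_B = V_A · R4/(R3+R4) = 0.4374 × 37.1/51.00 = 0.3182 mV.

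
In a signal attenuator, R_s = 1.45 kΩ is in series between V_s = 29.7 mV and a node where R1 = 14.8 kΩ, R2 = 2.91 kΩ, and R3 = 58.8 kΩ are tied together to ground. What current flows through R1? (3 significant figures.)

I ≈ 1.24 µA

Equivalent of the parallel group: R_p = 2.335 kΩ.
Node voltage V_A = V_s · R_p/(R_s + R_p) = 29.7 × 0.6169 = 18.32 mV.
Branch current I = V_A/R1 = 18.32/14.8 = 1.238 µA.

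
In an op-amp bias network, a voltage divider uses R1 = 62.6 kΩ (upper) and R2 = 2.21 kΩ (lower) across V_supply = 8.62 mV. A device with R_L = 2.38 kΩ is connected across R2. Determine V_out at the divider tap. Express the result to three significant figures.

The load sits in parallel with R2, giving an effective lower resistance R2' = R2·R_L/(R2+R_L) = 1.146 kΩ.
Then V_out = V_supply · R2'/(R1 + R2') = 8.62 × 1.146/63.75 = 0.1550 mV.
(Unloaded it would be 0.294 mV; the load pulls it down.)

V_out ≈ 0.155 mV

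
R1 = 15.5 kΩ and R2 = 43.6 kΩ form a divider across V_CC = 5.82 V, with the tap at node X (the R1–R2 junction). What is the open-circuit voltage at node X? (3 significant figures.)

V_th ≈ 4.29 V

V_th is the unloaded tap voltage: V_CC · R2/(R1+R2) = 5.82 × 0.7377 = 4.294 V.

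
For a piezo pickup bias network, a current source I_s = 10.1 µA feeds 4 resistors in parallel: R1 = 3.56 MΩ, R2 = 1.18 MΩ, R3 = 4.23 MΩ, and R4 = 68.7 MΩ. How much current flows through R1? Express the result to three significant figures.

ΣG = 1/3.56 + 1/1.18 + 1/4.23 + 1/68.7 = 1.379.
R1 takes the fraction G_k/ΣG = 0.2809/1.379 = 0.2037, so I = 10.1 × 0.2037 = 2.057 µA.

I ≈ 2.06 µA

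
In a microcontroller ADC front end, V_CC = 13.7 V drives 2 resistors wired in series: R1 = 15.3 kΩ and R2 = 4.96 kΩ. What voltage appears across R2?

ΣR = 15.3 + 4.96 = 20.26 kΩ.
Voltage divider: V = V_CC · (4.960 / 20.26) = 13.7 × 0.2448 = 3.354 V.

V ≈ 3.35 V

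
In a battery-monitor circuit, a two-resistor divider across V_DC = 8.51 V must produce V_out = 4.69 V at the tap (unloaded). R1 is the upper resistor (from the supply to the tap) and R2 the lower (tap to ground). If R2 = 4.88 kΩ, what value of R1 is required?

R1 ≈ 3.97 kΩ

V_out/V_DC = R2/(R1+R2) = 0.5511.
R1 = R2·(1/k − 1) = 4.88 × 0.8145 = 3.975 kΩ.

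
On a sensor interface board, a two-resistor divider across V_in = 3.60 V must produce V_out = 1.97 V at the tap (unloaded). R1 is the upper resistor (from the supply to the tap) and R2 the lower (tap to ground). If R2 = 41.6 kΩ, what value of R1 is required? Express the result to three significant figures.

Required fraction k = V_out/V_in = 0.5472.
R1 = R2·(1/k − 1) = 41.6 × 0.8274 = 34.42 kΩ.

R1 ≈ 34.4 kΩ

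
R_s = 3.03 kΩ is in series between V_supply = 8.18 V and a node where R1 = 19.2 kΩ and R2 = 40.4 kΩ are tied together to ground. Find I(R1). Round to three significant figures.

Equivalent of the parallel group: R_p = 13.01 kΩ.
Node voltage V_A = V_supply · R_p/(R_s + R_p) = 8.18 × 0.8112 = 6.635 V.
I(R1) = V_A / R1 = 6.635/19.2 = 0.3456 mA.
(Check via current divider: I_total = 0.5098 mA; share G_k/ΣG = 0.6779 → same result.)

I ≈ 0.346 mA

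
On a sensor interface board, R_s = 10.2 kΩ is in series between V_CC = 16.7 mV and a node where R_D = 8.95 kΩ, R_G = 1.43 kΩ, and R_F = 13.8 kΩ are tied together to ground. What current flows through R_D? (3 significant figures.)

I ≈ 0.186 µA

Parallel bank: R_p = 1/(1/8.95 + 1/1.43 + 1/13.8) = 1.132 kΩ.
V_A by voltage divider: V_A = 16.7 × 1.132/(10.2 + 1.132) = 1.668 mV.
I(R_D) = V_A / R_D = 1.668/8.95 = 0.1864 µA.
(Check via current divider: I_total = 1.474 µA; share G_k/ΣG = 0.1265 → same result.)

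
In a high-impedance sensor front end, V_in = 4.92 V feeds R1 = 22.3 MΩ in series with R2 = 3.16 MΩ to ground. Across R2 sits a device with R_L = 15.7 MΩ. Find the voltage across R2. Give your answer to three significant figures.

V_out ≈ 0.519 V

R2 ‖ R_L = (3.16 × 15.7)/(3.16 + 15.7) = 2.631 MΩ.
Voltage divider with the loaded lower leg: V_out = 4.92 × 2.631/(22.3 + 2.631) = 4.92 × 0.1055 = 0.5191 V.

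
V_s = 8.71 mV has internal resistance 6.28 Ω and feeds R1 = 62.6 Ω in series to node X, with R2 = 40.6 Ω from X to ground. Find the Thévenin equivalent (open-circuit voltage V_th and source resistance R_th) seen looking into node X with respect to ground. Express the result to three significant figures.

R1' = 6.28 + 62.6 = 68.88 Ω (source resistance + R1).
Open-circuit (no load on X): V_th = V_s · R2/(R1' + R2) = 8.71 × 40.6/(68.88 + 40.6) = 3.230 mV.
With V_s suppressed (replaced by a short), R_th = R1' ‖ R2 = (68.88 × 40.6)/(68.88 + 40.6) = 25.54 Ω.

V_th ≈ 3.23 mV, R_th ≈ 25.5 Ω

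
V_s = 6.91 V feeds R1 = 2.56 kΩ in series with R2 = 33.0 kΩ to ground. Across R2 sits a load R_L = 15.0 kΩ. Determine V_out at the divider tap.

V_out ≈ 5.54 V

First combine the lower leg with the load: R2 ‖ R_L = 10.31 kΩ.
Voltage divider with the loaded lower leg: V_out = 6.91 × 10.31/(2.56 + 10.31) = 6.91 × 0.8011 = 5.536 V.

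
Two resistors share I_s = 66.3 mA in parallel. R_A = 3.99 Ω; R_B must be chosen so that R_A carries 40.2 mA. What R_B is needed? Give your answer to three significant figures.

In a two-way split, I_A/I_s = R_B/(R_A + R_B).
With f = 0.6063, R_B = R_A · f/(1−f) = 3.99 × 1.540 = 6.146 Ω.

R_B ≈ 6.15 Ω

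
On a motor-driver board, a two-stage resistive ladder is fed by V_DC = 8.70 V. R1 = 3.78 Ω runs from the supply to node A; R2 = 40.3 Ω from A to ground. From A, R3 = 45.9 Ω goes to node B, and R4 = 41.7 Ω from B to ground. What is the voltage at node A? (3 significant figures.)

Looking into the second stage from A: R3 + R4 = 87.60 Ω appears in parallel with R2.
R2 ‖ (R3+R4) = 27.60 Ω.
First divider: V_A = V_DC · 27.60/(3.78 + 27.60) = 7.652 V.

V_A ≈ 7.65 V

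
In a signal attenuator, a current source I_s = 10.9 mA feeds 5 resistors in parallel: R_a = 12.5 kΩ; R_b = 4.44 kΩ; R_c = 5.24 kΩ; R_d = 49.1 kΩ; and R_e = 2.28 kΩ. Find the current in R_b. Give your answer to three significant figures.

I ≈ 2.57 mA

Conductances: ΣG = 1/12.5 + 1/4.44 + 1/5.24 + 1/49.1 + 1/2.28 = 0.9550 (1/kΩ).
Current divider: I(R_b) = I_s · G_k/ΣG = 10.9 × (0.2252/0.9550) = 10.9 × 0.2358 = 2.571 mA.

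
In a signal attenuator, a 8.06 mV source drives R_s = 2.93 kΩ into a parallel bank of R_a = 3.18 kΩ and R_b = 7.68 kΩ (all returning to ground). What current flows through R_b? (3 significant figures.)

I ≈ 0.456 µA

Parallel bank: R_p = 1/(1/3.18 + 1/7.68) = 2.249 kΩ.
V_A = 8.06 × 2.249/5.179 = 3.500 mV.
I(R_b) = V_A / R_b = 3.500/7.68 = 0.4557 µA.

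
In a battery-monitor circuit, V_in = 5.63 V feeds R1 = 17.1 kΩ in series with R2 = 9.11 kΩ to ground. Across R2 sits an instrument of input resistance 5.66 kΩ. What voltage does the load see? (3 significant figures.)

The load sits in parallel with R2, giving an effective lower resistance R2' = R2·R_L/(R2+R_L) = 3.491 kΩ.
Now apply the divider: V_out = 5.63 × 0.1695 = 0.9545 V.

V_out ≈ 0.955 V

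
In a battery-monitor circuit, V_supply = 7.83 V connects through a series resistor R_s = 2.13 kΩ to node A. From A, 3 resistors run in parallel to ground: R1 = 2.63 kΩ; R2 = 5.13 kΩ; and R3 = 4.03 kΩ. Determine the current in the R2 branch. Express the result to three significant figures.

I ≈ 0.554 mA

Combine the parallel branches: R_p = (1/2.63 + 1/5.13 + 1/4.03)⁻¹ = 1.215 kΩ.
V_A by voltage divider: V_A = 7.83 × 1.215/(2.13 + 1.215) = 2.844 V.
Branch current I = V_A/R2 = 2.844/5.13 = 0.5543 mA.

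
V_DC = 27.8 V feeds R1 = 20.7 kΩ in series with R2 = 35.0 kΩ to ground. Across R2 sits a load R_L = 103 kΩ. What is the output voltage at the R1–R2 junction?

The load sits in parallel with R2, giving an effective lower resistance R2' = R2·R_L/(R2+R_L) = 26.12 kΩ.
Voltage divider with the loaded lower leg: V_out = 27.8 × 26.12/(20.7 + 26.12) = 27.8 × 0.5579 = 15.51 V.
(Unloaded it would be 17.5 V; the load pulls it down.)

V_out ≈ 15.5 V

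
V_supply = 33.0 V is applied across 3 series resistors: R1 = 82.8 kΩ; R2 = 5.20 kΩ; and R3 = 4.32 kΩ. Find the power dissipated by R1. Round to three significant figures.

Series current I = V_supply/ΣR = 33.0/92.32 = 0.3575 mA.
V(R1) = I·R = 29.60 V; P = V·I = 29.60 × 0.3575 = 10.58 mW.

P ≈ 10.6 mW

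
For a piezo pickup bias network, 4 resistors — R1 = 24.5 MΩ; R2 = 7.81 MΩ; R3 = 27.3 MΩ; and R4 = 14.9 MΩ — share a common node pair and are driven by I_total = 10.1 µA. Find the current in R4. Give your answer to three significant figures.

ΣG = 1/24.5 + 1/7.81 + 1/27.3 + 1/14.9 = 0.2726.
Current divider: I(R4) = I_total · G_k/ΣG = 10.1 × (0.06711/0.2726) = 10.1 × 0.2462 = 2.487 µA.

I ≈ 2.49 µA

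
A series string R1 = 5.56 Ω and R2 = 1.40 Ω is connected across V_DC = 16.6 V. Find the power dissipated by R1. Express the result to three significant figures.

Series current I = V_DC/ΣR = 16.6/6.960 = 2.385 A.
P = I²R = 5.688 × 5.56 = 31.63 W.

P ≈ 31.6 W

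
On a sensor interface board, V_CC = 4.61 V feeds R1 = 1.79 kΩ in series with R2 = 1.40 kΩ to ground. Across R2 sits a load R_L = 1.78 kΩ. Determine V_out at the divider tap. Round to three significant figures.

V_out ≈ 1.40 V

First combine the lower leg with the load: R2 ‖ R_L = 0.7836 kΩ.
Now apply the divider: V_out = 4.61 × 0.3045 = 1.404 V.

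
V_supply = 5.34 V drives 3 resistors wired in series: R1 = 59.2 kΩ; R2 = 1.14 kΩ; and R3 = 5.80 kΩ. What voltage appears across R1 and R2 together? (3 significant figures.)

V ≈ 4.87 V

Total series resistance ΣR = 59.2 + 1.14 + 5.80 = 66.14 kΩ.
R_{R1..R2} = 59.2 + 1.14 = 60.34 kΩ.
By the voltage-divider rule, V = 5.34 × 60.34/66.14 = 4.872 V.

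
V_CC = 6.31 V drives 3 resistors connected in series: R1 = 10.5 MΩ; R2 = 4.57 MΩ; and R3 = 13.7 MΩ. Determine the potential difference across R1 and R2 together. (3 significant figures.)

Series total: ΣR = 10.5 + 4.57 + 13.7 = 28.77 MΩ.
R_{R1..R2} = 10.5 + 4.57 = 15.07 MΩ.
By the voltage-divider rule, V = 6.31 × 15.07/28.77 = 3.305 V.

V ≈ 3.31 V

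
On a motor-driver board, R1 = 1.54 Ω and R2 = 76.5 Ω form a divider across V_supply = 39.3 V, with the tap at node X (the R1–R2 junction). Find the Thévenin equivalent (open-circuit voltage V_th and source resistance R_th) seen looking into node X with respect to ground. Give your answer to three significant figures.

V_th ≈ 38.5 V, R_th ≈ 1.51 Ω

V_th is the unloaded tap voltage: V_supply · R2/(R1+R2) = 39.3 × 0.9803 = 38.52 V.
Zeroing V_supply shorts the top of R1 to ground, so R_th = R1 ‖ R2 = 1.510 Ω.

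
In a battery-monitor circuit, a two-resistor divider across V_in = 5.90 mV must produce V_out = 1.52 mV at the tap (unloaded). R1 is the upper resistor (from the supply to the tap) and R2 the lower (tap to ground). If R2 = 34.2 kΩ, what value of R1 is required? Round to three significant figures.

Required fraction k = V_out/V_in = 0.2576.
R1 = R2·(1/k − 1) = 34.2 × 2.882 = 98.55 kΩ.

R1 ≈ 98.6 kΩ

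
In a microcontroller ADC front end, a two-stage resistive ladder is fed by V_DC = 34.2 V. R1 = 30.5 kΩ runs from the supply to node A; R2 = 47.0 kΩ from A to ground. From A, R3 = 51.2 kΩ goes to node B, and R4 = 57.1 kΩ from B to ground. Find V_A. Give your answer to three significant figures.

V_A ≈ 17.7 V

Node A sees R2 in parallel with the series input of stage 2, R3 + R4 = 108.3 kΩ.
Effective lower resistance at A: R2 ‖ 108.3 = 32.78 kΩ.
V_A = 34.2 × 32.78/(30.5 + 32.78) = 17.72 V.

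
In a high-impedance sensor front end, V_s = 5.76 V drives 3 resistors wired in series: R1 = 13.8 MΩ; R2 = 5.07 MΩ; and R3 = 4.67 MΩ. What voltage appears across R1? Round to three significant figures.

V ≈ 3.38 V

ΣR = 13.8 + 5.07 + 4.67 = 23.54 MΩ.
Voltage divider: V = V_s · (13.80 / 23.54) = 5.76 × 0.5862 = 3.377 V.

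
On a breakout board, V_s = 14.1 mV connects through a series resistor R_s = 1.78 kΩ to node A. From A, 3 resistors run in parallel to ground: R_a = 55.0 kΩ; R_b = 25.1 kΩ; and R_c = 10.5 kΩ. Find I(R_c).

Combine the parallel branches: R_p = (1/55.0 + 1/25.1 + 1/10.5)⁻¹ = 6.525 kΩ.
V_A = 14.1 × 6.525/8.305 = 11.08 mV.
I(R_c) = V_A / R_c = 11.08/10.5 = 1.055 µA.

I ≈ 1.06 µA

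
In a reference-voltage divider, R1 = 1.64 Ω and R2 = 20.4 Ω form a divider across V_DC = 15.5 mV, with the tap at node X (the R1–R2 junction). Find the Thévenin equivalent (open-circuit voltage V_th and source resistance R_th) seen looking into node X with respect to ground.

V_th ≈ 14.3 mV, R_th ≈ 1.52 Ω

V_th is the unloaded tap voltage: V_DC · R2/(R1+R2) = 15.5 × 0.9256 = 14.35 mV.
Looking into X with the source shorted: R_th = R1·R2/(R1+R2) = 1.640 × 20.4/22.04 = 1.518 Ω.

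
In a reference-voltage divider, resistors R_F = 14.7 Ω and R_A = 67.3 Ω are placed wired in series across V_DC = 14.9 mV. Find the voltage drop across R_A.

Series total: ΣR = 14.7 + 67.3 = 82.00 Ω.
V = V_DC · R/ΣR = 14.9 × 0.8207 = 12.23 mV.

V ≈ 12.2 mV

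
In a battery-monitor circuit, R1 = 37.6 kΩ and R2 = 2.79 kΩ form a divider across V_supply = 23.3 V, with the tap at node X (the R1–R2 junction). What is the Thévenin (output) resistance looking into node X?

Looking into X with the source shorted: R_th = R1·R2/(R1+R2) = 37.60 × 2.79/40.39 = 2.597 kΩ.

R_th ≈ 2.60 kΩ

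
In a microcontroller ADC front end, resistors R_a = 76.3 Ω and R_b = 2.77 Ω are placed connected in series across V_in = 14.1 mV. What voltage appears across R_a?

V ≈ 13.6 mV

Total series resistance ΣR = 76.3 + 2.77 = 79.07 Ω.
By the voltage-divider rule, V = 14.1 × 76.30/79.07 = 13.61 mV.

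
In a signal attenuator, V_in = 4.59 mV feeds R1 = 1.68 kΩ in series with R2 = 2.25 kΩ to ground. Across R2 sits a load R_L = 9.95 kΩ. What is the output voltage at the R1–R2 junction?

V_out ≈ 2.40 mV

First combine the lower leg with the load: R2 ‖ R_L = 1.835 kΩ.
Voltage divider with the loaded lower leg: V_out = 4.59 × 1.835/(1.68 + 1.835) = 4.59 × 0.5221 = 2.396 mV.
(Unloaded it would be 2.63 mV; the load pulls it down.)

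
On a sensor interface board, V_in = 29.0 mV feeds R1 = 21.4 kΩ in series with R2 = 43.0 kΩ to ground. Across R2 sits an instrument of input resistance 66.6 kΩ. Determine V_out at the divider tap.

R2 ‖ R_L = (43.0 × 66.6)/(43.0 + 66.6) = 26.13 kΩ.
Voltage divider with the loaded lower leg: V_out = 29.0 × 26.13/(21.4 + 26.13) = 29.0 × 0.5498 = 15.94 mV.

V_out ≈ 15.9 mV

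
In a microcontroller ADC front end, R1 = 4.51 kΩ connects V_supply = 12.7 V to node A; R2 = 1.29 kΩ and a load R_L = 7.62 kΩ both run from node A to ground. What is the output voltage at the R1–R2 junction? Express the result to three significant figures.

V_out ≈ 2.50 V

R2 ‖ R_L = (1.29 × 7.62)/(1.29 + 7.62) = 1.103 kΩ.
Voltage divider with the loaded lower leg: V_out = 12.7 × 1.103/(4.51 + 1.103) = 12.7 × 0.1965 = 2.496 V.
(Unloaded it would be 2.82 V; the load pulls it down.)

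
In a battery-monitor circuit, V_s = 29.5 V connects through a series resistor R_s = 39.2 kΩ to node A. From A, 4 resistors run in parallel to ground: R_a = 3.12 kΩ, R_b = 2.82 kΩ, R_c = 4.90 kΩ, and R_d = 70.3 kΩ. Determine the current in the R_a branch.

I ≈ 0.262 mA

Combine the parallel branches: R_p = (1/3.12 + 1/2.82 + 1/4.90 + 1/70.3)⁻¹ = 1.119 kΩ.
V_A = 29.5 × 1.119/40.32 = 0.8189 V.
Branch current I = V_A/R_a = 0.8189/3.12 = 0.2625 mA.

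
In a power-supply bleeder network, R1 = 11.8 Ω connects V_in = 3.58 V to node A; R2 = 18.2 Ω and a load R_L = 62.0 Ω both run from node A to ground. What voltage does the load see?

R2 ‖ R_L = (18.2 × 62.0)/(18.2 + 62.0) = 14.07 Ω.
Voltage divider with the loaded lower leg: V_out = 3.58 × 14.07/(11.8 + 14.07) = 3.58 × 0.5439 = 1.947 V.
(Unloaded it would be 2.17 V; the load pulls it down.)

V_out ≈ 1.95 V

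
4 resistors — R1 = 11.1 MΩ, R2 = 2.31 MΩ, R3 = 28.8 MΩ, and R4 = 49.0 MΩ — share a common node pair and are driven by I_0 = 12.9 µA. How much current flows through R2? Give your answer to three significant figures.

I ≈ 9.66 µA

ΣG = 1/11.1 + 1/2.31 + 1/28.8 + 1/49.0 = 0.5781.
Current divider: I(R2) = I_0 · G_k/ΣG = 12.9 × (0.4329/0.5781) = 12.9 × 0.7488 = 9.660 µA.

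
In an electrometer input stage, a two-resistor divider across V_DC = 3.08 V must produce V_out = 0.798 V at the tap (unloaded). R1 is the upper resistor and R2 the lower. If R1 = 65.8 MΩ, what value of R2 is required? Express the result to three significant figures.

R2 ≈ 23.0 MΩ

Required fraction k = V_out/V_DC = 0.2591.
R2 = R1 · 0.2591/(1 − 0.2591) = 23.01 MΩ.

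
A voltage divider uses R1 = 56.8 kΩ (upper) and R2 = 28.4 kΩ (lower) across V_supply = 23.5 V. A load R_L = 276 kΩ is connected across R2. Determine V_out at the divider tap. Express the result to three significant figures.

V_out ≈ 7.33 V

First combine the lower leg with the load: R2 ‖ R_L = 25.75 kΩ.
Voltage divider with the loaded lower leg: V_out = 23.5 × 25.75/(56.8 + 25.75) = 23.5 × 0.3119 = 7.330 V.
(Unloaded it would be 7.83 V; the load pulls it down.)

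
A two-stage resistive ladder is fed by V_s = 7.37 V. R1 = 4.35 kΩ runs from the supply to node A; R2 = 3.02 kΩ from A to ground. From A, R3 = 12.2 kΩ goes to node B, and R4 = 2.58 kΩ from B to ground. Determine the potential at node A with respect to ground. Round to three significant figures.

V_A ≈ 2.69 V

Node A sees R2 in parallel with the series input of stage 2, R3 + R4 = 14.78 kΩ.
Effective lower resistance at A: R2 ‖ 14.78 = 2.508 kΩ.
First divider: V_A = V_s · 2.508/(4.35 + 2.508) = 2.695 V.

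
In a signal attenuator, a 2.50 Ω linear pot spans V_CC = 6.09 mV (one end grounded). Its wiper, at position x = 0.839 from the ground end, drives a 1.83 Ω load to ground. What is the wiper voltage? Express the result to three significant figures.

V_out ≈ 4.31 mV

Split the track: R_lower = x·R_p = 2.098 Ω, R_upper = (1−x)·R_p = 0.4025 Ω.
R_L loads the lower segment: effective lower R = 0.9773 Ω.
Loaded-divider output: V_out = 6.09 × 0.7083 = 4.314 mV.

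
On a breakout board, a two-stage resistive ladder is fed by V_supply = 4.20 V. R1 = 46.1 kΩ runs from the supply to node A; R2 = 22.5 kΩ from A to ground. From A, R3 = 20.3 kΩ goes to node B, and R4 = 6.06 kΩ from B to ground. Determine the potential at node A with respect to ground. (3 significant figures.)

V_A ≈ 0.875 V

The second stage (R3 + R4 = 26.36 kΩ) loads node A in parallel with R2.
R2 ‖ (R3+R4) = 12.14 kΩ.
First divider: V_A = V_supply · 12.14/(46.1 + 12.14) = 0.8754 V.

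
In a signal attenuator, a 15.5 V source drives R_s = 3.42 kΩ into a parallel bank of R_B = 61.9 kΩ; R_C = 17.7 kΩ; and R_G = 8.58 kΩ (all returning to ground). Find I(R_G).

I ≈ 1.10 mA

Equivalent of the parallel group: R_p = 5.285 kΩ.
V_A = 15.5 × 5.285/8.705 = 9.411 V.
Branch current I = V_A/R_G = 9.411/8.58 = 1.097 mA.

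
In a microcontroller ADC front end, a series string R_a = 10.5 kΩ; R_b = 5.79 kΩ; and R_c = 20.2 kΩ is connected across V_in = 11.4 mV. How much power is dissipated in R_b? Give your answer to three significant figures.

P ≈ 0.565 nW

The common current is I = 11.4/36.49 = 0.3124 µA.
P(R_b) = I²·R_b = (0.3124)² × 5.79 = 0.5651 nW.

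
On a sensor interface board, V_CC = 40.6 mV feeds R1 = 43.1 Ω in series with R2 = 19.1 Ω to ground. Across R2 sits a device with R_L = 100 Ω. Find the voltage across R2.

R2 ‖ R_L = (19.1 × 100)/(19.1 + 100) = 16.04 Ω.
Voltage divider with the loaded lower leg: V_out = 40.6 × 16.04/(43.1 + 16.04) = 40.6 × 0.2712 = 11.01 mV.
(Unloaded it would be 12.5 mV; the load pulls it down.)

V_out ≈ 11.0 mV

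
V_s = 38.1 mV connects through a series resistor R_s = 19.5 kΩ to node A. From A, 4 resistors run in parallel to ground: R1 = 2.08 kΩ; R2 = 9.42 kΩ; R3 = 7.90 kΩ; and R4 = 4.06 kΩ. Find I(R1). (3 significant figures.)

Parallel bank: R_p = 1/(1/2.08 + 1/9.42 + 1/7.90 + 1/4.06) = 1.042 kΩ.
V_A = 38.1 × 1.042/20.54 = 1.932 mV.
I(R1) = V_A / R1 = 1.932/2.08 = 0.9290 µA.

I ≈ 0.929 µA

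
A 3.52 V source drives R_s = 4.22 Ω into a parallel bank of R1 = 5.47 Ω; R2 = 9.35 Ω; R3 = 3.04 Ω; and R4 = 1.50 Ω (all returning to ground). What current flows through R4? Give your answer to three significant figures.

Parallel bank: R_p = 1/(1/5.47 + 1/9.35 + 1/3.04 + 1/1.50) = 0.7780 Ω.
V_A = 3.52 × 0.7780/4.998 = 0.5479 V.
Branch current I = V_A/R4 = 0.5479/1.50 = 0.3653 A.

I ≈ 0.365 A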